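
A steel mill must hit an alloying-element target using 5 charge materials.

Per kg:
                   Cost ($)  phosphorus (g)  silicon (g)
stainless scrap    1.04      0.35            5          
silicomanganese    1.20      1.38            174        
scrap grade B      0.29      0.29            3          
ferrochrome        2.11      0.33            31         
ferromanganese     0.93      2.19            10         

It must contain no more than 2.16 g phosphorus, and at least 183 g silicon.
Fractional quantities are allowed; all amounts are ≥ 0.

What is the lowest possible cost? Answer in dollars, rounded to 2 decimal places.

$1.26

Treat it as an LP. Let x1 = kg of stainless scrap, x2 = kg of silicomanganese, x3 = kg of scrap grade B, x4 = kg of ferrochrome, x5 = kg of ferromanganese.
Minimise 1.04x1 + 1.2x2 + 0.29x3 + 2.11x4 + 0.93x5 s.t.:
  0.35x1 + 1.38x2 + 0.29x3 + 0.33x4 + 2.19x5 ≤ 2.16   (phosphorus)
  5x1 + 174x2 + 3x3 + 31x4 + 10x5 ≥ 183   (silicon)
  x1, x2, x3, x4, x5 ≥ 0.
At the optimum only silicomanganese is positive (stainless scrap, scrap grade B, ferrochrome, ferromanganese = 0). Binding constraint: silicon.
Solving gives x2 = 1.052.
Cost = 1.2·1.052 = 1.2624.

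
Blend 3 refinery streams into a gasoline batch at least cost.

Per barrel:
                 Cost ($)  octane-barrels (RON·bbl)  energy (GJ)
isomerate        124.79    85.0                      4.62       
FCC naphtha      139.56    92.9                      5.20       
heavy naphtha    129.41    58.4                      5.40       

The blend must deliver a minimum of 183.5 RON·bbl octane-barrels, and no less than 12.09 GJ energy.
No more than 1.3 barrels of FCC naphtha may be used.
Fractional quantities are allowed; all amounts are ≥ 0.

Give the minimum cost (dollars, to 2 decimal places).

$310.92

Treat it as an LP. Let x1 = barrels of isomerate, x2 = barrels of FCC naphtha, x3 = barrels of heavy naphtha.
min 124.79x1 + 139.56x2 + 129.41x3 with:
  85x1 + 92.9x2 + 58.4x3 ≥ 183.5   (octane-barrels)
  4.62x1 + 5.2x2 + 5.4x3 ≥ 12.09   (energy)
  x2 ≤ 1.3
  x1, x2, x3 ≥ 0.
The cheapest feasible vertex uses only isomerate, heavy naphtha; FCC naphtha is not used. The octane-barrels and energy requirements are met with equality.
Optimal quantities: isomerate = 1.5056 barrels, heavy naphtha = 0.95078 barrels.
Cost = 124.79·1.5056 + 129.41·0.95078 = 310.9243.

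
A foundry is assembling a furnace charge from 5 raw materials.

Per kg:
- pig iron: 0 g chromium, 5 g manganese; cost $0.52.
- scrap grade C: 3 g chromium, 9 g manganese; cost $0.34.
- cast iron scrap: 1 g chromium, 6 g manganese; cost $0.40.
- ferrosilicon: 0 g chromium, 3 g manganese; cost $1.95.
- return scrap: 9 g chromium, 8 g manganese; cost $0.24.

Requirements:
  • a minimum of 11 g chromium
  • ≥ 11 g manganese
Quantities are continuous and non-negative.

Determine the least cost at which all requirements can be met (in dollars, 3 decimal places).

$0.330

Set it up as a linear program. Let x1 = kg of pig iron, x2 = kg of scrap grade C, x3 = kg of cast iron scrap, x4 = kg of ferrosilicon, x5 = kg of return scrap.
Minimize 0.52x1 + 0.34x2 + 0.4x3 + 1.95x4 + 0.24x5 with:
  3x2 + 1x3 + 9x5 ≥ 11   (chromium)
  5x1 + 9x2 + 6x3 + 3x4 + 8x5 ≥ 11   (manganese)
  x1, x2, x3, x4, x5 ≥ 0.
The optimal basis is {return scrap}; pig iron, scrap grade C, cast iron scrap, ferrosilicon drop out. There the manganese constraint is tight.
So return scrap = 1.375 kg.
Hence cost = 0.24·1.375 = $0.33000.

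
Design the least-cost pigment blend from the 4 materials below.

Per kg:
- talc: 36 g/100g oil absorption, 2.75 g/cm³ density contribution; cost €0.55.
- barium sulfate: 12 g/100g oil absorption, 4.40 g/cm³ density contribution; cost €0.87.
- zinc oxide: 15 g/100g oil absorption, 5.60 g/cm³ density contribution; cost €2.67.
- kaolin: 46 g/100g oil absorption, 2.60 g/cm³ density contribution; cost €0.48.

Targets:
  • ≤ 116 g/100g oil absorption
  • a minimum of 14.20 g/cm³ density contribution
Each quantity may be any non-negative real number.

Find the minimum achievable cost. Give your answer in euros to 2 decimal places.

Set it up as a linear program. Let x1 = kg of talc, x2 = kg of barium sulfate, x3 = kg of zinc oxide, x4 = kg of kaolin.
Minimize 0.55x1 + 0.87x2 + 2.67x3 + 0.48x4 s.t.:
  36x1 + 12x2 + 15x3 + 46x4 ≤ 116   (oil absorption)
  2.75x1 + 4.4x2 + 5.6x3 + 2.6x4 ≥ 14.2   (density contribution)
  x1, x2, x3, x4 ≥ 0.
The cheapest feasible vertex uses only barium sulfate, kaolin; talc, zinc oxide are not used. The oil absorption and density contribution requirements are met with equality.
So barium sulfate = 2.054 kg, kaolin = 1.986 kg.
Total cost: 0.87·2.054 + 0.48·1.986 = 2.7403.

€2.74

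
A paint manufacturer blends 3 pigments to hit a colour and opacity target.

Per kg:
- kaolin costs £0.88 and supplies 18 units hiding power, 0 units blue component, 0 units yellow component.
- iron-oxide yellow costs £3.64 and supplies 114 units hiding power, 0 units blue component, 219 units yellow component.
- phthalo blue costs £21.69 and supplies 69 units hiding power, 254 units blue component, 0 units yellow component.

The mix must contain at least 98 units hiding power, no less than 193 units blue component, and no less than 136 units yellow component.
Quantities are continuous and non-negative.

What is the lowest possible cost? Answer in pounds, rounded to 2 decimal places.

This is a linear program. Let x1 = kg of kaolin, x2 = kg of iron-oxide yellow, x3 = kg of phthalo blue.
Minimize 0.88x1 + 3.64x2 + 21.69x3 with:
  18x1 + 114x2 + 69x3 ≥ 98   (hiding power)
  254x3 ≥ 193   (blue component)
  219x2 ≥ 136   (yellow component)
  x1, x2, x3 ≥ 0.
The minimum-cost mix takes nothing from kaolin — only iron-oxide yellow, phthalo blue. There the blue component and yellow component constraints are tight.
Optimal quantities: iron-oxide yellow = 0.621 kg, phthalo blue = 0.7598 kg.
Objective = 3.64·0.621 + 21.69·0.7598 = 18.7405.

£18.74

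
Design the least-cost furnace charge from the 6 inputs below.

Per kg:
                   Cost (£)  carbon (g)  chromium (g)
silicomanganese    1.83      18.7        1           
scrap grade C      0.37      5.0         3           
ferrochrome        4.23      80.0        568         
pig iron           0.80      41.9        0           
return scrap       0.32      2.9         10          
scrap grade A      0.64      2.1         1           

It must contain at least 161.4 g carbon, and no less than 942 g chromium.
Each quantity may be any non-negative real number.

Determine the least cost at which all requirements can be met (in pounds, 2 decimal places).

£7.56

Let x1 = kg of silicomanganese, x2 = kg of scrap grade C, x3 = kg of ferrochrome, x4 = kg of pig iron, x5 = kg of return scrap, x6 = kg of scrap grade A.
min 1.83x1 + 0.37x2 + 4.23x3 + 0.8x4 + 0.32x5 + 0.64x6 subject to:
  18.7x1 + 5x2 + 80x3 + 41.9x4 + 2.9x5 + 2.1x6 ≥ 161.4   (carbon)
  1x1 + 3x2 + 568x3 + 10x5 + 1x6 ≥ 942   (chromium)
  x1, x2, x3, x4, x5, x6 ≥ 0.
The cheapest feasible vertex uses only ferrochrome, pig iron; silicomanganese, scrap grade C, return scrap, scrap grade A are not used. Binding constraints: carbon and chromium.
That vertex is x3 = 1.658, x4 = 0.6855.
Cost = 4.23·1.658 + 0.8·0.6855 = 7.5617.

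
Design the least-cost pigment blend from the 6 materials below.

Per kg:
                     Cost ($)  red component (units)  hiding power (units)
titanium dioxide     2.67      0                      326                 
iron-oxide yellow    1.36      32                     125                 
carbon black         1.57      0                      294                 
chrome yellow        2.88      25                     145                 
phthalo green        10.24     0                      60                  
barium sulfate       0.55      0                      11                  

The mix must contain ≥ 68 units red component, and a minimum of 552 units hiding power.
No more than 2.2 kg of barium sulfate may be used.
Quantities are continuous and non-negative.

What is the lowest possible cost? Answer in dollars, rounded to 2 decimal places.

$4.42

Let x1 = kg of titanium dioxide, x2 = kg of iron-oxide yellow, x3 = kg of carbon black, x4 = kg of chrome yellow, x5 = kg of phthalo green, x6 = kg of barium sulfate.
min 2.67x1 + 1.36x2 + 1.57x3 + 2.88x4 + 10.24x5 + 0.55x6 with:
  32x2 + 25x4 ≥ 68   (red component)
  326x1 + 125x2 + 294x3 + 145x4 + 60x5 + 11x6 ≥ 552   (hiding power)
  x6 ≤ 2.2
  x1, x2, x3, x4, x5, x6 ≥ 0.
At the optimum only iron-oxide yellow, carbon black are positive (titanium dioxide, chrome yellow, phthalo green, barium sulfate = 0). The red component and hiding power requirements are met with equality.
That vertex is x2 = 2.125, x3 = 0.9741.
Objective = 1.36·2.125 + 1.57·0.9741 = 4.4193.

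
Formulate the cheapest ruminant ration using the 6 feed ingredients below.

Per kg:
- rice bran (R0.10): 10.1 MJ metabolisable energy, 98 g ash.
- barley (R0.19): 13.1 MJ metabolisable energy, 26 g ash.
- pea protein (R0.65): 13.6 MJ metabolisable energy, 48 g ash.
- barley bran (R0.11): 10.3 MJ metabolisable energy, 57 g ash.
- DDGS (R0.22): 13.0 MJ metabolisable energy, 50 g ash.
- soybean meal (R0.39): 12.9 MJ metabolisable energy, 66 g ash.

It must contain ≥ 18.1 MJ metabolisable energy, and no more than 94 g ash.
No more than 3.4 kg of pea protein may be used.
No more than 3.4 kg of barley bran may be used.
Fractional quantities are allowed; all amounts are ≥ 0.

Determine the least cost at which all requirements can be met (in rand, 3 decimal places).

This is a linear program. Let x1 = kg of rice bran, x2 = kg of barley, x3 = kg of pea protein, x4 = kg of barley bran, x5 = kg of DDGS, x6 = kg of soybean meal.
min 0.1x1 + 0.19x2 + 0.65x3 + 0.11x4 + 0.22x5 + 0.39x6 s.t.:
  10.1x1 + 13.1x2 + 13.6x3 + 10.3x4 + 13x5 + 12.9x6 ≥ 18.1   (metabolisable energy)
  98x1 + 26x2 + 48x3 + 57x4 + 50x5 + 66x6 ≤ 94   (ash)
  x3 ≤ 3.4
  x4 ≤ 3.4
  x1, x2, x3, x4, x5, x6 ≥ 0.
The cheapest feasible vertex uses only barley, barley bran; rice bran, pea protein, DDGS, soybean meal are not used. There the metabolisable energy and ash constraints are tight.
Optimal quantities: barley = 0.1326 kg, barley bran = 1.589 kg.
Hence cost = 0.19·0.1326 + 0.11·1.589 = R0.19998.

R0.200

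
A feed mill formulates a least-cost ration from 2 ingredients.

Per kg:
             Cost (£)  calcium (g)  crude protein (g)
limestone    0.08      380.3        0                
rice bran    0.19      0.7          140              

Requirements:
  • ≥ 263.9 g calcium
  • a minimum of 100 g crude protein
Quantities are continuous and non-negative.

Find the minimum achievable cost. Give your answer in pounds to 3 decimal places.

This is a linear program. Let x1 = kg of limestone, x2 = kg of rice bran.
Minimize 0.08x1 + 0.19x2 s.t.:
  380.3x1 + 0.7x2 ≥ 263.9   (calcium)
  140x2 ≥ 100   (crude protein)
  x1, x2 ≥ 0.
Both inputs are positive at the optimum. The calcium and crude protein requirements are met with equality.
So limestone = 0.6926 kg, rice bran = 0.7143 kg.
Cost = 0.08·0.6926 + 0.19·0.7143 = 0.19113.

£0.191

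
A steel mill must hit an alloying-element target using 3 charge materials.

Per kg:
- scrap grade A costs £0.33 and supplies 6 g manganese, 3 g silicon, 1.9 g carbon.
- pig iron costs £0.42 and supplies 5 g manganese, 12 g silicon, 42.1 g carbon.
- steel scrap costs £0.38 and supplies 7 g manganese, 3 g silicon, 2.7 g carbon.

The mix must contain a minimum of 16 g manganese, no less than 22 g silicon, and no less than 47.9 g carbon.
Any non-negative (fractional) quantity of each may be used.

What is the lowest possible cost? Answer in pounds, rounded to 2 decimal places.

£1.09

This is a linear program. Let x1 = kg of scrap grade A, x2 = kg of pig iron, x3 = kg of steel scrap.
min 0.33x1 + 0.42x2 + 0.38x3 subject to:
  6x1 + 5x2 + 7x3 ≥ 16   (manganese)
  3x1 + 12x2 + 3x3 ≥ 22   (silicon)
  1.9x1 + 42.1x2 + 2.7x3 ≥ 47.9   (carbon)
  x1, x2, x3 ≥ 0.
The optimal basis is {scrap grade A, pig iron}; steel scrap drops out. Binding constraints: manganese and silicon.
That vertex is x1 = 1.439, x2 = 1.474.
Cost = 0.33·1.439 + 0.42·1.474 = 1.0940.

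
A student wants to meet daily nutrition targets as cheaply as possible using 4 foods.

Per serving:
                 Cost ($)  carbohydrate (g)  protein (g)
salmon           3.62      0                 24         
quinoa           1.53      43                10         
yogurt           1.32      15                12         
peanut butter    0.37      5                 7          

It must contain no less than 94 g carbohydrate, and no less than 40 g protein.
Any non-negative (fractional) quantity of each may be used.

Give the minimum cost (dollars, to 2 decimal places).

$3.94

Treat it as an LP. Let x1 = servings of salmon, x2 = servings of quinoa, x3 = servings of yogurt, x4 = servings of peanut butter.
Minimise 3.62x1 + 1.53x2 + 1.32x3 + 0.37x4 s.t.:
  43x2 + 15x3 + 5x4 ≥ 94   (carbohydrate)
  24x1 + 10x2 + 12x3 + 7x4 ≥ 40   (protein)
  x1, x2, x3, x4 ≥ 0.
The cheapest feasible vertex uses only quinoa, peanut butter; salmon, yogurt are not used. There the carbohydrate and protein constraints are tight.
Solving gives x2 = 1.825, x4 = 3.108.
Hence cost = 1.53·1.825 + 0.37·3.108 = $3.9422.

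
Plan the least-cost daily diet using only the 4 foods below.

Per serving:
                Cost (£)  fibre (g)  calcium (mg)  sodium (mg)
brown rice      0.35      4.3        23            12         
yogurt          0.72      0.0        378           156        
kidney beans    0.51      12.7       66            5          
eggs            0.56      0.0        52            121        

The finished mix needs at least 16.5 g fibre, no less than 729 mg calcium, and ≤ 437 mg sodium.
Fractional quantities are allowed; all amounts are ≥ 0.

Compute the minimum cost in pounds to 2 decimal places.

£1.89

Treat it as an LP. Let x1 = servings of brown rice, x2 = servings of yogurt, x3 = servings of kidney beans, x4 = servings of eggs.
Minimise 0.35x1 + 0.72x2 + 0.51x3 + 0.56x4 with:
  4.3x1 + 12.7x3 ≥ 16.5   (fibre)
  23x1 + 378x2 + 66x3 + 52x4 ≥ 729   (calcium)
  12x1 + 156x2 + 5x3 + 121x4 ≤ 437   (sodium)
  x1, x2, x3, x4 ≥ 0.
The cheapest feasible vertex uses only yogurt, kidney beans; brown rice, eggs are not used. Binding constraints: fibre and calcium.
That vertex is x2 = 1.702, x3 = 1.299.
Hence cost = 0.72·1.702 + 0.51·1.299 = £1.8879.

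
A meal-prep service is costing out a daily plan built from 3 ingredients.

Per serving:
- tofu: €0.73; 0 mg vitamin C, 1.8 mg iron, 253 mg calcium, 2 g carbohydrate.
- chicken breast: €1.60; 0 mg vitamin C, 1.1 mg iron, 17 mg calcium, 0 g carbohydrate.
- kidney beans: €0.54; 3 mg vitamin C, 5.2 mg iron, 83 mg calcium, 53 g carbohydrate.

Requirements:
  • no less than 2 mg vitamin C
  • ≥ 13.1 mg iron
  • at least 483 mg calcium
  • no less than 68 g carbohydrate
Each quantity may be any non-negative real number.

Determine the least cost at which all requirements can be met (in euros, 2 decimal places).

€2.02

Set it up as a linear program. Let x1 = servings of tofu, x2 = servings of chicken breast, x3 = servings of kidney beans.
Minimize 0.73x1 + 1.6x2 + 0.54x3 with:
  3x3 ≥ 2   (vitamin C)
  1.8x1 + 1.1x2 + 5.2x3 ≥ 13.1   (iron)
  253x1 + 17x2 + 83x3 ≥ 483   (calcium)
  2x1 + 53x3 ≥ 68   (carbohydrate)
  x1, x2, x3 ≥ 0.
At the optimum only tofu, kidney beans are positive (chicken breast = 0). The iron and calcium requirements are met with equality.
So tofu = 1.221 servings, kidney beans = 2.096 servings.
Cost = 0.73·1.221 + 0.54·2.096 = 2.0232.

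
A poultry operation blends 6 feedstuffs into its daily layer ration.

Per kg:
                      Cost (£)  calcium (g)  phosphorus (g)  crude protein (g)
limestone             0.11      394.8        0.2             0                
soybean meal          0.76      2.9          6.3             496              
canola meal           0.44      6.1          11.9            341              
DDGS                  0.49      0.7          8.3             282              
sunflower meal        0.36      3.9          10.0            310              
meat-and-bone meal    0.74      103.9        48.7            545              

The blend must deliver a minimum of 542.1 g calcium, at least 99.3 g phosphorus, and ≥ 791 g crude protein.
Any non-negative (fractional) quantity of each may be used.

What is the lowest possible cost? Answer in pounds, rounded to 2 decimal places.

£1.60

This is a linear program. Let x1 = kg of limestone, x2 = kg of soybean meal, x3 = kg of canola meal, x4 = kg of DDGS, x5 = kg of sunflower meal, x6 = kg of meat-and-bone meal.
Minimize 0.11x1 + 0.76x2 + 0.44x3 + 0.49x4 + 0.36x5 + 0.74x6 s.t.:
  394.8x1 + 2.9x2 + 6.1x3 + 0.7x4 + 3.9x5 + 103.9x6 ≥ 542.1   (calcium)
  0.2x1 + 6.3x2 + 11.9x3 + 8.3x4 + 10x5 + 48.7x6 ≥ 99.3   (phosphorus)
  496x2 + 341x3 + 282x4 + 310x5 + 545x6 ≥ 791   (crude protein)
  x1, x2, x3, x4, x5, x6 ≥ 0.
The cheapest feasible vertex uses only limestone, meat-and-bone meal; soybean meal, canola meal, DDGS, sunflower meal are not used. There the calcium and phosphorus constraints are tight.
That vertex is x1 = 0.8374, x6 = 2.036.
Hence cost = 0.11·0.8374 + 0.74·2.036 = £1.5988.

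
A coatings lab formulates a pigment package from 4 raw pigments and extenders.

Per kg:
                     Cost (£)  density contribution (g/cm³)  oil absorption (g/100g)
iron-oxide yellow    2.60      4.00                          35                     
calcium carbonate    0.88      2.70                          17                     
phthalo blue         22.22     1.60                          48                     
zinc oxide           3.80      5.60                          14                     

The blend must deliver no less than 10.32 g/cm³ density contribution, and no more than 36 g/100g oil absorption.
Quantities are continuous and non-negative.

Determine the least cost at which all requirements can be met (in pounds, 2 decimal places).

Set it up as a linear program. Let x1 = kg of iron-oxide yellow, x2 = kg of calcium carbonate, x3 = kg of phthalo blue, x4 = kg of zinc oxide.
min 2.6x1 + 0.88x2 + 22.22x3 + 3.8x4 s.t.:
  4x1 + 2.7x2 + 1.6x3 + 5.6x4 ≥ 10.32   (density contribution)
  35x1 + 17x2 + 48x3 + 14x4 ≤ 36   (oil absorption)
  x1, x2, x3, x4 ≥ 0.
At the optimum only calcium carbonate, zinc oxide are positive (iron-oxide yellow, phthalo blue = 0). The density contribution and oil absorption requirements are met with equality.
That vertex is x2 = 0.9951, x4 = 1.363.
Objective = 0.88·0.9951 + 3.8·1.363 = 6.0551.

£6.06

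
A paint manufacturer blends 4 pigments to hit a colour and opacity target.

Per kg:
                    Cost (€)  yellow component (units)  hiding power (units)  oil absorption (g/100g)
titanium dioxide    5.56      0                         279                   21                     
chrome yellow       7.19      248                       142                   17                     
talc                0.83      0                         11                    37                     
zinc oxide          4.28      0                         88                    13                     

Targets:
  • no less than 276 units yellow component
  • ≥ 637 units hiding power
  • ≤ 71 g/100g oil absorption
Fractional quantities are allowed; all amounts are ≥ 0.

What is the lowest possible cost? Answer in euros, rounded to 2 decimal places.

Let x1 = kg of titanium dioxide, x2 = kg of chrome yellow, x3 = kg of talc, x4 = kg of zinc oxide.
Minimize 5.56x1 + 7.19x2 + 0.83x3 + 4.28x4 s.t.:
  248x2 ≥ 276   (yellow component)
  279x1 + 142x2 + 11x3 + 88x4 ≥ 637   (hiding power)
  21x1 + 17x2 + 37x3 + 13x4 ≤ 71   (oil absorption)
  x1, x2, x3, x4 ≥ 0.
The optimal basis is {titanium dioxide, chrome yellow}; talc, zinc oxide drop out. There the yellow component and hiding power constraints are tight.
Optimal quantities: titanium dioxide = 1.717 kg, chrome yellow = 1.113 kg.
Total cost: 5.56·1.717 + 7.19·1.113 = 17.5490.

€17.55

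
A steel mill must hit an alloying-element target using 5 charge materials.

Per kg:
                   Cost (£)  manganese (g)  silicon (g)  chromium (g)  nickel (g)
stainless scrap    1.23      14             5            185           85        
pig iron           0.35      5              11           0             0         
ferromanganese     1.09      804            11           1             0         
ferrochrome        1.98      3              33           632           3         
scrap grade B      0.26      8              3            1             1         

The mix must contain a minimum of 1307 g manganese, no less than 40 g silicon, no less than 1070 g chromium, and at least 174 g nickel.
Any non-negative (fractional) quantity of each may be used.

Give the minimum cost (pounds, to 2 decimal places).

Set it up as a linear program. Let x1 = kg of stainless scrap, x2 = kg of pig iron, x3 = kg of ferromanganese, x4 = kg of ferrochrome, x5 = kg of scrap grade B.
min 1.23x1 + 0.35x2 + 1.09x3 + 1.98x4 + 0.26x5 subject to:
  14x1 + 5x2 + 804x3 + 3x4 + 8x5 ≥ 1307   (manganese)
  5x1 + 11x2 + 11x3 + 33x4 + 3x5 ≥ 40   (silicon)
  185x1 + 1x3 + 632x4 + 1x5 ≥ 1070   (chromium)
  85x1 + 3x4 + 1x5 ≥ 174   (nickel)
  x1, x2, x3, x4, x5 ≥ 0.
The cheapest feasible vertex uses only stainless scrap, ferromanganese, ferrochrome; pig iron, scrap grade B are not used. Binding constraints: manganese, chromium, nickel.
Optimal quantities: stainless scrap = 2.008 kg, ferromanganese = 1.587 kg, ferrochrome = 1.103 kg.
Hence cost = 1.23·2.008 + 1.09·1.587 + 1.98·1.103 = £6.3836.

£6.38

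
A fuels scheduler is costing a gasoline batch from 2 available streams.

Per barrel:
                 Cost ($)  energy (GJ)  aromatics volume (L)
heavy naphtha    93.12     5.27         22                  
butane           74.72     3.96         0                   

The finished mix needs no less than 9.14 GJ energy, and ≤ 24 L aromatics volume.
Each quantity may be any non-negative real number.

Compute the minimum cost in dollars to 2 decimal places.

Set it up as a linear program. Let x1 = barrels of heavy naphtha, x2 = barrels of butane.
Minimize 93.12x1 + 74.72x2 subject to:
  5.27x1 + 3.96x2 ≥ 9.14   (energy)
  22x1 ≤ 24   (aromatics volume)
  x1, x2 ≥ 0.
Both inputs are positive at the optimum. There the energy and aromatics volume constraints are tight.
That vertex is x1 = 1.0909, x2 = 0.85629.
Total cost: 93.12·1.0909 + 74.72·0.85629 = 165.5666.

$165.57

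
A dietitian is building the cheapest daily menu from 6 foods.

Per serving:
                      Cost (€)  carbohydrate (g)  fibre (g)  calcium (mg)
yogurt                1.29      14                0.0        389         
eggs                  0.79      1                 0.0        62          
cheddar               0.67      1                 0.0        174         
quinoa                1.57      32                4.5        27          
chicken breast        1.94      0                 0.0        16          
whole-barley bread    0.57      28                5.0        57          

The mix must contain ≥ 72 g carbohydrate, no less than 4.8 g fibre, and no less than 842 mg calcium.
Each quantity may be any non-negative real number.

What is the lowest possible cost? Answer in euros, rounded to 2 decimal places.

€3.40

Treat it as an LP. Let x1 = servings of yogurt, x2 = servings of eggs, x3 = servings of cheddar, x4 = servings of quinoa, x5 = servings of chicken breast, x6 = servings of whole-barley bread.
Minimize 1.29x1 + 0.79x2 + 0.67x3 + 1.57x4 + 1.94x5 + 0.57x6 subject to:
  14x1 + 1x2 + 1x3 + 32x4 + 28x6 ≥ 72   (carbohydrate)
  4.5x4 + 5x6 ≥ 4.8   (fibre)
  389x1 + 62x2 + 174x3 + 27x4 + 16x5 + 57x6 ≥ 842   (calcium)
  x1, x2, x3, x4, x5, x6 ≥ 0.
The cheapest feasible vertex uses only yogurt, whole-barley bread; eggs, cheddar, quinoa, chicken breast are not used. There the carbohydrate and calcium constraints are tight.
That vertex is x1 = 1.929, x6 = 1.607.
Cost = 1.29·1.929 + 0.57·1.607 = 3.4044.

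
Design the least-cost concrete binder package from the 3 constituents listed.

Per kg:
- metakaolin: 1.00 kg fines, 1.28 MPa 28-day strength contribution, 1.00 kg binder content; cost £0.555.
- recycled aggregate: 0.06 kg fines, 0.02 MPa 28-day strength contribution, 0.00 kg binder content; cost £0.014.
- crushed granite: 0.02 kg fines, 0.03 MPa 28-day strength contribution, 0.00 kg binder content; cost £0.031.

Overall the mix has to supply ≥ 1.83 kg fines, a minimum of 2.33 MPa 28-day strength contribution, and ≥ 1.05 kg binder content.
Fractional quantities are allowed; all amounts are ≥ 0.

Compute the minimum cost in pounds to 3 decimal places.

£1.011

Let x1 = kg of metakaolin, x2 = kg of recycled aggregate, x3 = kg of crushed granite.
min 0.555x1 + 0.014x2 + 0.031x3 with:
  1x1 + 0.06x2 + 0.02x3 ≥ 1.83   (fines)
  1.28x1 + 0.02x2 + 0.03x3 ≥ 2.33   (28-day strength contribution)
  1x1 ≥ 1.05   (binder content)
  x1, x2, x3 ≥ 0.
The minimum-cost mix takes nothing from crushed granite — only metakaolin, recycled aggregate. There the fines and 28-day strength contribution constraints are tight.
Optimal quantities: metakaolin = 1.817 kg, recycled aggregate = 0.2183 kg.
Hence cost = 0.555·1.817 + 0.014·0.2183 = £1.01149.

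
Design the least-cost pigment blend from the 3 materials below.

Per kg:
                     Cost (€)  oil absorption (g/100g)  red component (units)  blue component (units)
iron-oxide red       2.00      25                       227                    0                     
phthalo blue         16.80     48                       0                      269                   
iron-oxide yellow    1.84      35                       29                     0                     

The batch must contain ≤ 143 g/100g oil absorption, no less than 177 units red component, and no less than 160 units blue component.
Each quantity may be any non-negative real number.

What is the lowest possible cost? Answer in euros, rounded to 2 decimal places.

Let x1 = kg of iron-oxide red, x2 = kg of phthalo blue, x3 = kg of iron-oxide yellow.
min 2x1 + 16.8x2 + 1.84x3 with:
  25x1 + 48x2 + 35x3 ≤ 143   (oil absorption)
  227x1 + 29x3 ≥ 177   (red component)
  269x2 ≥ 160   (blue component)
  x1, x2, x3 ≥ 0.
The cheapest feasible vertex uses only iron-oxide red, phthalo blue; iron-oxide yellow is not used. Binding constraints: red component and blue component.
Optimal quantities: iron-oxide red = 0.7797 kg, phthalo blue = 0.5948 kg.
Objective = 2·0.7797 + 16.8·0.5948 = 11.5520.

€11.55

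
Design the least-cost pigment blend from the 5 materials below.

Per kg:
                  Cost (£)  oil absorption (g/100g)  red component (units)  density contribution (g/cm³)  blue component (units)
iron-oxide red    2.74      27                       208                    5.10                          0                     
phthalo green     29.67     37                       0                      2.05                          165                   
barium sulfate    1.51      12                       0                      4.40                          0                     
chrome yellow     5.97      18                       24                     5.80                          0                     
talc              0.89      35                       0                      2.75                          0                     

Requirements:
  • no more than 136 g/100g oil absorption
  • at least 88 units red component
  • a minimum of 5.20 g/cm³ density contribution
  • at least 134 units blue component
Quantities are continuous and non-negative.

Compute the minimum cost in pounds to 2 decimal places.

Let x1 = kg of iron-oxide red, x2 = kg of phthalo green, x3 = kg of barium sulfate, x4 = kg of chrome yellow, x5 = kg of talc.
Minimise 2.74x1 + 29.67x2 + 1.51x3 + 5.97x4 + 0.89x5 subject to:
  27x1 + 37x2 + 12x3 + 18x4 + 35x5 ≤ 136   (oil absorption)
  208x1 + 24x4 ≥ 88   (red component)
  5.1x1 + 2.05x2 + 4.4x3 + 5.8x4 + 2.75x5 ≥ 5.2   (density contribution)
  165x2 ≥ 134   (blue component)
  x1, x2, x3, x4, x5 ≥ 0.
The optimal basis is {iron-oxide red, phthalo green, talc}; barium sulfate, chrome yellow drop out. There the red component, density contribution, blue component constraints are tight.
Optimal quantities: iron-oxide red = 0.4231 kg, phthalo green = 0.8121 kg, talc = 0.5009 kg.
Total cost: 2.74·0.4231 + 29.67·0.8121 + 0.89·0.5009 = 25.7001.

£25.70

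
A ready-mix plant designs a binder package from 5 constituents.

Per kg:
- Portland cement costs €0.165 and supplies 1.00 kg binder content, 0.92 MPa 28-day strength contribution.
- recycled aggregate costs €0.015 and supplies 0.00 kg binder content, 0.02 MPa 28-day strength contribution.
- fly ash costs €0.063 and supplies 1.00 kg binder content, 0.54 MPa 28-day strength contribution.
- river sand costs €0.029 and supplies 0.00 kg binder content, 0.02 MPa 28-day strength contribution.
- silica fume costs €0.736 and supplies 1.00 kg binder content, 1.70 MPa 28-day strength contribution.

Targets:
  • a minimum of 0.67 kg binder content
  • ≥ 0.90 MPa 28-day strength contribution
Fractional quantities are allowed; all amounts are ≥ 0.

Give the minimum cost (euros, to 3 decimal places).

€0.105

Let x1 = kg of Portland cement, x2 = kg of recycled aggregate, x3 = kg of fly ash, x4 = kg of river sand, x5 = kg of silica fume.
Minimise 0.165x1 + 0.015x2 + 0.063x3 + 0.029x4 + 0.736x5 with:
  1x1 + 1x3 + 1x5 ≥ 0.67   (binder content)
  0.92x1 + 0.02x2 + 0.54x3 + 0.02x4 + 1.7x5 ≥ 0.9   (28-day strength contribution)
  x1, x2, x3, x4, x5 ≥ 0.
The cheapest feasible vertex uses only fly ash; Portland cement, recycled aggregate, river sand, silica fume are not used. The 28-day strength contribution requirement is met with equality.
So fly ash = 1.667 kg.
Cost = 0.063·1.667 = 0.10502.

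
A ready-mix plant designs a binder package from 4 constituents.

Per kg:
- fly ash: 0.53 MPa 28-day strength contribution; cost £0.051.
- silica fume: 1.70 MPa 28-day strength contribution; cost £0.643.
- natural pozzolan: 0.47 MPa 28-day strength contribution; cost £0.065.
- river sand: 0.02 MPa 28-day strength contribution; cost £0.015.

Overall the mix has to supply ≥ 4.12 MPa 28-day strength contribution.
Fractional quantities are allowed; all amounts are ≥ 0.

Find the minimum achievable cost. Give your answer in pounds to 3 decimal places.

£0.396

Let x1 = kg of fly ash, x2 = kg of silica fume, x3 = kg of natural pozzolan, x4 = kg of river sand.
min 0.051x1 + 0.643x2 + 0.065x3 + 0.015x4 with:
  0.53x1 + 1.7x2 + 0.47x3 + 0.02x4 ≥ 4.12   (28-day strength contribution)
  x1, x2, x3, x4 ≥ 0.
The optimal basis is {fly ash}; silica fume, natural pozzolan, river sand drop out. Binding constraint: 28-day strength contribution.
That vertex is x1 = 7.774.
Cost = 0.051·7.774 = 0.39647.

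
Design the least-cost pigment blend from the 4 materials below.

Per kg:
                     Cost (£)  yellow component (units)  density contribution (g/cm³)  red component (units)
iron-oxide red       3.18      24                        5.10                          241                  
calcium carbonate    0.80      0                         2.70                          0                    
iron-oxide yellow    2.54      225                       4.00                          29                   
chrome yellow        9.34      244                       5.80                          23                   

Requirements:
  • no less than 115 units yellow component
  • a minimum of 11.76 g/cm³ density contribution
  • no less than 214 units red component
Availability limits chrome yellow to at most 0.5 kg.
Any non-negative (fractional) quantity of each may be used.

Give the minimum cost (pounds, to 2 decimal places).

£5.45

Let x1 = kg of iron-oxide red, x2 = kg of calcium carbonate, x3 = kg of iron-oxide yellow, x4 = kg of chrome yellow.
Minimise 3.18x1 + 0.8x2 + 2.54x3 + 9.34x4 s.t.:
  24x1 + 225x3 + 244x4 ≥ 115   (yellow component)
  5.1x1 + 2.7x2 + 4x3 + 5.8x4 ≥ 11.76   (density contribution)
  241x1 + 29x3 + 23x4 ≥ 214   (red component)
  x4 ≤ 0.5
  x1, x2, x3, x4 ≥ 0.
The cheapest feasible vertex uses only iron-oxide red, calcium carbonate, iron-oxide yellow; chrome yellow is not used. There the yellow component, density contribution, red component constraints are tight.
So iron-oxide red = 0.8372 kg, calcium carbonate = 2.149 kg, iron-oxide yellow = 0.4218 kg.
Cost = 3.18·0.8372 + 0.8·2.149 + 2.54·0.4218 = 5.4529.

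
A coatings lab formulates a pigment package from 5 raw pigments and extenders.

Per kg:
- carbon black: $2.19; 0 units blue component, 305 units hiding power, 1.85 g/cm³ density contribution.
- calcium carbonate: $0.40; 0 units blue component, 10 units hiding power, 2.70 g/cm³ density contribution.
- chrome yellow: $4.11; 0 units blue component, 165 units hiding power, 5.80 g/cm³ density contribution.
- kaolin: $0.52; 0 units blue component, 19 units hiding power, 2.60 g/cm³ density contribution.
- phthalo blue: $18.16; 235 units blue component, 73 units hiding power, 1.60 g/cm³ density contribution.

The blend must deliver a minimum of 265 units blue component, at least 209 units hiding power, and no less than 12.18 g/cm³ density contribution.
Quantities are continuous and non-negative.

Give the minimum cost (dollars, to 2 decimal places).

Set it up as a linear program. Let x1 = kg of carbon black, x2 = kg of calcium carbonate, x3 = kg of chrome yellow, x4 = kg of kaolin, x5 = kg of phthalo blue.
Minimise 2.19x1 + 0.4x2 + 4.11x3 + 0.52x4 + 18.16x5 subject to:
  235x5 ≥ 265   (blue component)
  305x1 + 10x2 + 165x3 + 19x4 + 73x5 ≥ 209   (hiding power)
  1.85x1 + 2.7x2 + 5.8x3 + 2.6x4 + 1.6x5 ≥ 12.18   (density contribution)
  x1, x2, x3, x4, x5 ≥ 0.
The cheapest feasible vertex uses only carbon black, calcium carbonate, phthalo blue; chrome yellow, kaolin are not used. Binding constraints: blue component, hiding power, density contribution.
Solving gives x1 = 0.296, x2 = 3.6401, x5 = 1.1277.
Hence cost = 2.19·0.296 + 0.4·3.6401 + 18.16·1.1277 = $22.5833.

$22.58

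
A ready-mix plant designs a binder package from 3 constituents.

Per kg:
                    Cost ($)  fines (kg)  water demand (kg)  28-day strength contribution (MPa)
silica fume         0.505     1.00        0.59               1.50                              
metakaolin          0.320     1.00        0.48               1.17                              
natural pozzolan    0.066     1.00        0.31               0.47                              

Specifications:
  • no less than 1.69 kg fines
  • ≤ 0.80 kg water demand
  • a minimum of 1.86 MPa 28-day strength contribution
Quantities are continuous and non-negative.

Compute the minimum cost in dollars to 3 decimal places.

$0.489

Treat it as an LP. Let x1 = kg of silica fume, x2 = kg of metakaolin, x3 = kg of natural pozzolan.
min 0.505x1 + 0.32x2 + 0.066x3 subject to:
  1x1 + 1x2 + 1x3 ≥ 1.69   (fines)
  0.59x1 + 0.48x2 + 0.31x3 ≤ 0.8   (water demand)
  1.5x1 + 1.17x2 + 0.47x3 ≥ 1.86   (28-day strength contribution)
  x1, x2, x3 ≥ 0.
At the optimum only metakaolin, natural pozzolan are positive (silica fume = 0). Binding constraints: water demand and 28-day strength contribution.
Solving gives x2 = 1.463, x3 = 0.3151.
Objective = 0.32·1.463 + 0.066·0.3151 = 0.48896.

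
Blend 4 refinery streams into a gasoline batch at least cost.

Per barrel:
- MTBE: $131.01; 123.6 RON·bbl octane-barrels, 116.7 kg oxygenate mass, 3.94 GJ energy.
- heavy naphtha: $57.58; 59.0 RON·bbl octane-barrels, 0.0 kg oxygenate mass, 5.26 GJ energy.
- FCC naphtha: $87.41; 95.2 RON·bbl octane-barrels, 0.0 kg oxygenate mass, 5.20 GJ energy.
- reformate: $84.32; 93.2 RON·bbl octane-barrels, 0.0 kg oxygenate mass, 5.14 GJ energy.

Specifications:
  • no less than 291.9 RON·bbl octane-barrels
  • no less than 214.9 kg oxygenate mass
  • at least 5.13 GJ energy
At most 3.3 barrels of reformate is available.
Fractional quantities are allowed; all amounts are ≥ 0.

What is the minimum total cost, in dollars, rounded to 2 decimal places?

$299.42

Let x1 = barrels of MTBE, x2 = barrels of heavy naphtha, x3 = barrels of FCC naphtha, x4 = barrels of reformate.
min 131.01x1 + 57.58x2 + 87.41x3 + 84.32x4 s.t.:
  123.6x1 + 59x2 + 95.2x3 + 93.2x4 ≥ 291.9   (octane-barrels)
  116.7x1 ≥ 214.9   (oxygenate mass)
  3.94x1 + 5.26x2 + 5.2x3 + 5.14x4 ≥ 5.13   (energy)
  x4 ≤ 3.3
  x1, x2, x3, x4 ≥ 0.
At the optimum only MTBE, reformate are positive (heavy naphtha, FCC naphtha = 0). Binding constraints: octane-barrels and oxygenate mass.
That vertex is x1 = 1.8415, x4 = 0.68985.
Hence cost = 131.01·1.8415 + 84.32·0.68985 = $299.4231.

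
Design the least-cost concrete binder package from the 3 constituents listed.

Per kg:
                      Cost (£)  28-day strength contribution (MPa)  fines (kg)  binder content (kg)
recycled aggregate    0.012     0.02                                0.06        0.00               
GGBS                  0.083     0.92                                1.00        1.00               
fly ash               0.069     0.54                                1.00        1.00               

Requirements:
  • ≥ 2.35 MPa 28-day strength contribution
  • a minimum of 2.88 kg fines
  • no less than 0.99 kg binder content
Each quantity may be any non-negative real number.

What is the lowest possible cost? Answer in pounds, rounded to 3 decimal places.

Let x1 = kg of recycled aggregate, x2 = kg of GGBS, x3 = kg of fly ash.
Minimise 0.012x1 + 0.083x2 + 0.069x3 with:
  0.02x1 + 0.92x2 + 0.54x3 ≥ 2.35   (28-day strength contribution)
  0.06x1 + 1x2 + 1x3 ≥ 2.88   (fines)
  1x2 + 1x3 ≥ 0.99   (binder content)
  x1, x2, x3 ≥ 0.
The cheapest feasible vertex uses only GGBS, fly ash; recycled aggregate is not used. There the 28-day strength contribution and fines constraints are tight.
Solving gives x2 = 2.092, x3 = 0.7884.
Hence cost = 0.083·2.092 + 0.069·0.7884 = £0.22804.

£0.228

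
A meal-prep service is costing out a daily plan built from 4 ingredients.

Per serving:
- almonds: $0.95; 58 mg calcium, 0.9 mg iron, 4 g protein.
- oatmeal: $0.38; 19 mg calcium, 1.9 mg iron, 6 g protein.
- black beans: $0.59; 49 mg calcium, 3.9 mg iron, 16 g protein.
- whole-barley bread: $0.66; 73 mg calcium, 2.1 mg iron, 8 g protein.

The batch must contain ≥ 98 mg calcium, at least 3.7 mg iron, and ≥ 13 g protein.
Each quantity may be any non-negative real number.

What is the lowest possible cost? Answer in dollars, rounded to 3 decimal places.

This is a linear program. Let x1 = servings of almonds, x2 = servings of oatmeal, x3 = servings of black beans, x4 = servings of whole-barley bread.
Minimize 0.95x1 + 0.38x2 + 0.59x3 + 0.66x4 subject to:
  58x1 + 19x2 + 49x3 + 73x4 ≥ 98   (calcium)
  0.9x1 + 1.9x2 + 3.9x3 + 2.1x4 ≥ 3.7   (iron)
  4x1 + 6x2 + 16x3 + 8x4 ≥ 13   (protein)
  x1, x2, x3, x4 ≥ 0.
The cheapest feasible vertex uses only black beans, whole-barley bread; almonds, oatmeal are not used. Binding constraints: calcium and iron.
So black beans = 0.3537 servings, whole-barley bread = 1.105 servings.
Hence cost = 0.59·0.3537 + 0.66·1.105 = $0.93798.

$0.938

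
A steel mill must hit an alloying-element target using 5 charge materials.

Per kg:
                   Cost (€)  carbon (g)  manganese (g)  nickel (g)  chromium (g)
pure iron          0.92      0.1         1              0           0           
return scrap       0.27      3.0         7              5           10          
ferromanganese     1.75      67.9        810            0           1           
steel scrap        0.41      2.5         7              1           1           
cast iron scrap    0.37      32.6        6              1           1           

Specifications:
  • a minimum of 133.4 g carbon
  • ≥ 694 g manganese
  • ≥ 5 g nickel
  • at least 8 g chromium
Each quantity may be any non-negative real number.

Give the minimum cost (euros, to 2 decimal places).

Set it up as a linear program. Let x1 = kg of pure iron, x2 = kg of return scrap, x3 = kg of ferromanganese, x4 = kg of steel scrap, x5 = kg of cast iron scrap.
Minimise 0.92x1 + 0.27x2 + 1.75x3 + 0.41x4 + 0.37x5 with:
  0.1x1 + 3x2 + 67.9x3 + 2.5x4 + 32.6x5 ≥ 133.4   (carbon)
  1x1 + 7x2 + 810x3 + 7x4 + 6x5 ≥ 694   (manganese)
  5x2 + 1x4 + 1x5 ≥ 5   (nickel)
  10x2 + 1x3 + 1x4 + 1x5 ≥ 8   (chromium)
  x1, x2, x3, x4, x5 ≥ 0.
At the optimum only return scrap, ferromanganese, cast iron scrap are positive (pure iron, steel scrap = 0). The carbon, manganese, nickel requirements are met with equality.
Solving gives x2 = 0.5394, x3 = 0.8351, x5 = 2.303.
Cost = 0.27·0.5394 + 1.75·0.8351 + 0.37·2.303 = 2.4592.

€2.46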